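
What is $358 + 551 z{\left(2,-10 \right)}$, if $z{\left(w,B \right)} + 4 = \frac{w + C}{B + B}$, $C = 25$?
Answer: $- \frac{51797}{20} \approx -2589.9$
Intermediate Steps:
$z{\left(w,B \right)} = -4 + \frac{25 + w}{2 B}$ ($z{\left(w,B \right)} = -4 + \frac{w + 25}{B + B} = -4 + \frac{25 + w}{2 B}$)
$358 + 551 z{\left(2,-10 \right)} = 358 + 551 \frac{25 + 2 - -80}{2 \left(-10\right)} = 358 + 551 \cdot \frac{1}{2} \left(- \frac{1}{10}\right) \left(25 + 2 + 80\right) = 358 + 551 \cdot \frac{1}{2} \left(- \frac{1}{10}\right) 107 = 358 + 551 \left(- \frac{107}{20}\right) = 358 - \frac{58957}{20} = - \frac{51797}{20}$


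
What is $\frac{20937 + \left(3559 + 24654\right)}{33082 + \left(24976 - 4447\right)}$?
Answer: $\frac{49150}{53611} \approx 0.91679$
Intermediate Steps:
$\frac{20937 + \left(3559 + 24654\right)}{33082 + \left(24976 - 4447\right)} = \frac{20937 + 28213}{33082 + 20529} = \frac{49150}{53611}$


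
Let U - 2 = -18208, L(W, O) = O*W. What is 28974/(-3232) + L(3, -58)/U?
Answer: -131734569/14710448 ≈ -8.9552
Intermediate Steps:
U = -18206 (U = 2 - 18208 = -18206)
28974/(-3232) + L(3, -58)/U = 28974/(-3232) - 58*3/(-18206) = 28974*(-1/3232) - 174*(-1/18206) = -14487/1616 + 87/9103 = -131734569/14710448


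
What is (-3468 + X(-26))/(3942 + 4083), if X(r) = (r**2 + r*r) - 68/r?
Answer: -9158/34775 ≈ -0.26335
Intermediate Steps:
X(r) = -68/r + 2*r**2 (X(r) = (r**2 + r**2) - 68/r = 2*r**2 - 68/r = -68/r + 2*r**2)
(-3468 + X(-26))/(3942 + 4083) = (-3468 + 2*(-34 + (-26)**3)/(-26))/(3942 + 4083) = (-3468 + 2*(-1/26)*(-34 - 17576))/8025 = (-3468 + 2*(-1/26)*(-17610))*(1/8025) = (-3468 + 17610/13)*(1/8025) = -27474/13*1/8025 = -9158/34775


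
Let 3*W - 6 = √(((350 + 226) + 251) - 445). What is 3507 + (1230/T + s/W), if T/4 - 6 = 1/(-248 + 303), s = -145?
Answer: 408358317/114526 - 435*√382/346 ≈ 3541.1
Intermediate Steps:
W = 2 + √382/3 (W = 2 + √(((350 + 226) + 251) - 445)/3 = 2 + √((576 + 251) - 445)/3 = 2 + √(827 - 445)/3 = 2 + √382/3 ≈ 8.5149)
T = 1324/55 (T = 24 + 4/(-248 + 303) = 24 + 4/55 = 1324/55 ≈ 24.073)
3507 + (1230/T + s/W) = 3507 + (1230/(1324/55) - 145/(2 + √382/3)) = 3507 + (1230*(55/1324) - 145/(2 + √382/3)) = 3507 + (33825/662 - 145/(2 + √382/3)) = 2355459/662 - 145/(2 + √382/3)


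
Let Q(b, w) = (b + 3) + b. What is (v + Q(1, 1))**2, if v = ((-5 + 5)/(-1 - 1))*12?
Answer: 25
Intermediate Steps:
v = 0 (v = (0/(-2))*12 = (0*(-1/2))*12 = 0*12 = 0)
Q(b, w) = 3 + 2*b (Q(b, w) = (3 + b) + b = 3 + 2*b)
(v + Q(1, 1))**2 = (0 + (3 + 2*1))**2 = (0 + (3 + 2))**2 = (0 + 5)**2 = 5**2 = 25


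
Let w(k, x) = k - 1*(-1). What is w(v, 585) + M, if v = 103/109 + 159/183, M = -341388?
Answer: -2269870103/6649 ≈ -3.4139e+5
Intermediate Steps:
v = 12060/6649 (v = 103*(1/109) + 159*(1/183) = 103/109 + 53/61 = 12060/6649 ≈ 1.8138)
w(k, x) = 1 + k (w(k, x) = k + 1 = 1 + k)
w(v, 585) + M = (1 + 12060/6649) - 341388 = 18709/6649 - 341388 = -2269870103/6649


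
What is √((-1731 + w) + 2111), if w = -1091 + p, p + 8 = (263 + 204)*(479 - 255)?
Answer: √103889 ≈ 322.32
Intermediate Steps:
p = 104600 (p = -8 + (263 + 204)*(479 - 255) = -8 + 467*224 = -8 + 104608 = 104600)
w = 103509 (w = -1091 + 104600 = 103509)
√((-1731 + w) + 2111) = √((-1731 + 103509) + 2111) = √(101778 + 2111) = √103889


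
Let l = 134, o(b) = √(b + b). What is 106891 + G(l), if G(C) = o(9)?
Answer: 106891 + 3*√2 ≈ 1.0690e+5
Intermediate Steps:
o(b) = √2*√b (o(b) = √(2*b) = √2*√b)
G(C) = 3*√2 (G(C) = √2*√9 = √2*3 = 3*√2)
106891 + G(l) = 106891 + 3*√2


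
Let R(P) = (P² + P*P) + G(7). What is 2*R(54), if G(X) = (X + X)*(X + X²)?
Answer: 13232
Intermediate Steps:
G(X) = 2*X*(X + X²) (G(X) = (2*X)*(X + X²) = 2*X*(X + X²))
R(P) = 784 + 2*P² (R(P) = (P² + P*P) + 2*7²*(1 + 7) = (P² + P²) + 2*49*8 = 2*P² + 784 = 784 + 2*P²)
2*R(54) = 2*(784 + 2*54²) = 2*(784 + 2*2916) = 2*(784 + 5832) = 2*6616 = 13232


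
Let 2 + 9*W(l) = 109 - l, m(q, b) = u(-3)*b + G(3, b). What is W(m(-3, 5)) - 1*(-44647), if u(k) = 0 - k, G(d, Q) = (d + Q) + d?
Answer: 44656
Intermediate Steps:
G(d, Q) = Q + 2*d (G(d, Q) = (Q + d) + d = Q + 2*d)
u(k) = -k
m(q, b) = 6 + 4*b (m(q, b) = (-1*(-3))*b + (b + 2*3) = 3*b + (b + 6) = 3*b + (6 + b) = 6 + 4*b)
W(l) = 107/9 - l/9 (W(l) = -2/9 + (109 - l)/9 = -2/9 + (109/9 - l/9) = 107/9 - l/9)
W(m(-3, 5)) - 1*(-44647) = (107/9 - (6 + 4*5)/9) - 1*(-44647) = (107/9 - (6 + 20)/9) + 44647 = (107/9 - ⅑*26) + 44647 = (107/9 - 26/9) + 44647 = 9 + 44647 = 44656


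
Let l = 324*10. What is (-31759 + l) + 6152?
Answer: -22367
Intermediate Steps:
l = 3240
(-31759 + l) + 6152 = (-31759 + 3240) + 6152 = -28519 + 6152 = -22367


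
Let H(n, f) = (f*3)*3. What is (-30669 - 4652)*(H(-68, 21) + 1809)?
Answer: -70571358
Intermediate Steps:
H(n, f) = 9*f (H(n, f) = (3*f)*3 = 9*f)
(-30669 - 4652)*(H(-68, 21) + 1809) = (-30669 - 4652)*(9*21 + 1809) = -35321*(189 + 1809) = -35321*1998 = -70571358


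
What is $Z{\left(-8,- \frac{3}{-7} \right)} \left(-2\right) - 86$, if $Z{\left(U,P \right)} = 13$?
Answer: $-112$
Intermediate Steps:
$Z{\left(-8,- \frac{3}{-7} \right)} \left(-2\right) - 86 = 13 \left(-2\right) - 86 = -26 - 86 = -112$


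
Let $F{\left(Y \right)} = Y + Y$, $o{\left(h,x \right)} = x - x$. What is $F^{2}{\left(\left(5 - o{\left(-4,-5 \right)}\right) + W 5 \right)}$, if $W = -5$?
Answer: $1600$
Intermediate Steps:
$o{\left(h,x \right)} = 0$
$F{\left(Y \right)} = 2 Y$
$F^{2}{\left(\left(5 - o{\left(-4,-5 \right)}\right) + W 5 \right)} = \left(2 \left(\left(5 - 0\right) - 25\right)\right)^{2} = \left(2 \left(\left(5 + 0\right) - 25\right)\right)^{2} = \left(2 \left(5 - 25\right)\right)^{2} = \left(2 \left(-20\right)\right)^{2} = \left(-40\right)^{2} = 1600$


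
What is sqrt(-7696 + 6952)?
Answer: 2*I*sqrt(186) ≈ 27.276*I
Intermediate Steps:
sqrt(-7696 + 6952) = sqrt(-744) = 2*I*sqrt(186)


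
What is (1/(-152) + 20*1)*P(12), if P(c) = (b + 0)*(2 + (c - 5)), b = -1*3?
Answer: -82053/152 ≈ -539.82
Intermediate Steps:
b = -3
P(c) = 9 - 3*c (P(c) = (-3 + 0)*(2 + (c - 5)) = -3*(2 + (-5 + c)) = -3*(-3 + c) = 9 - 3*c)
(1/(-152) + 20*1)*P(12) = (1/(-152) + 20*1)*(9 - 3*12) = (-1/152 + 20)*(9 - 36) = (3039/152)*(-27) = -82053/152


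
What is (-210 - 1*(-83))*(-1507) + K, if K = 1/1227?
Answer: 234834304/1227 ≈ 1.9139e+5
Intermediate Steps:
K = 1/1227 ≈ 0.00081500
(-210 - 1*(-83))*(-1507) + K = (-210 - 1*(-83))*(-1507) + 1/1227 = (-210 + 83)*(-1507) + 1/1227 = -127*(-1507) + 1/1227 = 191389 + 1/1227 = 234834304/1227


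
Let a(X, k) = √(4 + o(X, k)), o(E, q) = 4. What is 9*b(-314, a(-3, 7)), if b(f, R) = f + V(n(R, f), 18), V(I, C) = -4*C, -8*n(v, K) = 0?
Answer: -3474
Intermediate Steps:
n(v, K) = 0 (n(v, K) = -⅛*0 = 0)
a(X, k) = 2*√2 (a(X, k) = √(4 + 4) = √8 = 2*√2)
b(f, R) = -72 + f (b(f, R) = f - 4*18 = f - 72 = -72 + f)
9*b(-314, a(-3, 7)) = 9*(-72 - 314) = 9*(-386) = -3474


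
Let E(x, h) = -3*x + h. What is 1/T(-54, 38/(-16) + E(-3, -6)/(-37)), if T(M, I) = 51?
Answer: 1/51 ≈ 0.019608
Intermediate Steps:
E(x, h) = h - 3*x
1/T(-54, 38/(-16) + E(-3, -6)/(-37)) = 1/51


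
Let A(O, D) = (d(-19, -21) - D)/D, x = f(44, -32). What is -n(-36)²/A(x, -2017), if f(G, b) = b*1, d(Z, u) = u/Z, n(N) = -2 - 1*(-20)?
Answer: 3104163/9586 ≈ 323.82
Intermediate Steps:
n(N) = 18 (n(N) = -2 + 20 = 18)
f(G, b) = b
x = -32
A(O, D) = (21/19 - D)/D (A(O, D) = (-21/(-19) - D)/D = (-21*(-1/19) - D)/D = (21/19 - D)/D)
-n(-36)²/A(x, -2017) = -18²/((21/19 - 1*(-2017))/(-2017)) = -324/((-(21/19 + 2017)/2017)) = -324/((-1/2017*38344/19)) = -324/(-38344/38323) = -324*(-38323)/38344 = -1*(-3104163/9586) = 3104163/9586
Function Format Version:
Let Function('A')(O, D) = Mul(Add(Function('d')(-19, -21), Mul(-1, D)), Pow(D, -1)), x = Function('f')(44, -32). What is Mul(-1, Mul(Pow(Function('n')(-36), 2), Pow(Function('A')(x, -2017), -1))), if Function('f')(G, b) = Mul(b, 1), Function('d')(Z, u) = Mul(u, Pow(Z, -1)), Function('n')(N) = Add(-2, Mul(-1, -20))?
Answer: Rational(3104163, 9586) ≈ 323.82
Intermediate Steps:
Function('n')(N) = 18 (Function('n')(N) = Add(-2, 20) = 18)
Function('f')(G, b) = b
x = -32
Function('A')(O, D) = Mul(Pow(D, -1), Add(Rational(21, 19), Mul(-1, D))) (Function('A')(O, D) = Mul(Add(Mul(-21, Pow(-19, -1)), Mul(-1, D)), Pow(D, -1)) = Mul(Add(Mul(-21, Rational(-1, 19)), Mul(-1, D)), Pow(D, -1)) = Mul(Add(Rational(21, 19), Mul(-1, D)), Pow(D, -1)) = Mul(Pow(D, -1), Add(Rational(21, 19), Mul(-1, D))))
Mul(-1, Mul(Pow(Function('n')(-36), 2), Pow(Function('A')(x, -2017), -1))) = Mul(-1, Mul(Pow(18, 2), Pow(Mul(Pow(-2017, -1), Add(Rational(21, 19), Mul(-1, -2017))), -1))) = Mul(-1, Mul(324, Pow(Mul(Rational(-1, 2017), Add(Rational(21, 19), 2017)), -1))) = Mul(-1, Mul(324, Pow(Mul(Rational(-1, 2017), Rational(38344, 19)), -1))) = Mul(-1, Mul(324, Pow(Rational(-38344, 38323), -1))) = Mul(-1, Mul(324, Rational(-38323, 38344))) = Mul(-1, Rational(-3104163, 9586)) = Rational(3104163, 9586)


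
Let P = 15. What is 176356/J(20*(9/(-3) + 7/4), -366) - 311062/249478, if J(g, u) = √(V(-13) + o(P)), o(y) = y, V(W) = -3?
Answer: -155531/124739 + 88178*√3/3 ≈ 50908.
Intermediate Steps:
J(g, u) = 2*√3 (J(g, u) = √(-3 + 15) = √12 = 2*√3)
176356/J(20*(9/(-3) + 7/4), -366) - 311062/249478 = 176356/((2*√3)) - 311062/249478 = 176356*(√3/6) - 311062*1/249478 = 88178*√3/3 - 155531/124739 = -155531/124739 + 88178*√3/3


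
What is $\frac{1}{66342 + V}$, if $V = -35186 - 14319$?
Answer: $\frac{1}{16837} \approx 5.9393 \cdot 10^{-5}$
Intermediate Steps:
$V = -49505$
$\frac{1}{66342 + V} = \frac{1}{66342 - 49505} = \frac{1}{16837}$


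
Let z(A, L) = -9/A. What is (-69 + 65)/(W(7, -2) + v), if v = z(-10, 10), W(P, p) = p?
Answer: 40/11 ≈ 3.6364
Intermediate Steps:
v = 9/10 (v = -9/(-10) = -9*(-1/10) = 9/10 ≈ 0.90000)
(-69 + 65)/(W(7, -2) + v) = (-69 + 65)/(-2 + 9/10) = -4/(-11/10) = -10/11*(-4) = 40/11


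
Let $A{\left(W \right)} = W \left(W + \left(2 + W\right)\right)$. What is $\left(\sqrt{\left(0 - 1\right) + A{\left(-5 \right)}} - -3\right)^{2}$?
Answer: $\left(3 + \sqrt{39}\right)^{2} \approx 85.47$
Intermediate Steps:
$A{\left(W \right)} = W \left(2 + 2 W\right)$
$\left(\sqrt{\left(0 - 1\right) + A{\left(-5 \right)}} - -3\right)^{2} = \left(\sqrt{\left(0 - 1\right) + 2 \left(-5\right) \left(1 - 5\right)} - -3\right)^{2} = \left(\sqrt{-1 + 2 \left(-5\right) \left(-4\right)} + \left(-1 + 4\right)\right)^{2} = \left(\sqrt{-1 + 40} + 3\right)^{2} = \left(\sqrt{39} + 3\right)^{2} = \left(3 + \sqrt{39}\right)^{2}$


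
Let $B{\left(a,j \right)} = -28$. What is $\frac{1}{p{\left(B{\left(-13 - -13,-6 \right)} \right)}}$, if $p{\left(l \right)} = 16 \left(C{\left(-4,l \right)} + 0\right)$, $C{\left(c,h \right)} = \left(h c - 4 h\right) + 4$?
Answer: $\frac{1}{3648} \approx 0.00027412$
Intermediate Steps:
$C{\left(c,h \right)} = 4 - 4 h + c h$ ($C{\left(c,h \right)} = \left(c h - 4 h\right) + 4 = \left(- 4 h + c h\right) + 4 = 4 - 4 h + c h$)
$p{\left(l \right)} = 64 - 128 l$ ($p{\left(l \right)} = 16 \left(\left(4 - 4 l - 4 l\right) + 0\right) = 16 \left(\left(4 - 8 l\right) + 0\right) = 16 \left(4 - 8 l\right) = 64 - 128 l$)
$\frac{1}{p{\left(B{\left(-13 - -13,-6 \right)} \right)}} = \frac{1}{64 - -3584} = \frac{1}{64 + 3584} = \frac{1}{3648}$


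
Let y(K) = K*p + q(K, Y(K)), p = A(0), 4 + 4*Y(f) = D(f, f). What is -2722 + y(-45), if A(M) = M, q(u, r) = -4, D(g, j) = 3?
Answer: -2726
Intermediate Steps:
Y(f) = -1/4 (Y(f) = -1 + (1/4)*3 = -1 + 3/4 = -1/4)
p = 0
y(K) = -4 (y(K) = K*0 - 4 = 0 - 4 = -4)
-2722 + y(-45) = -2722 - 4 = -2726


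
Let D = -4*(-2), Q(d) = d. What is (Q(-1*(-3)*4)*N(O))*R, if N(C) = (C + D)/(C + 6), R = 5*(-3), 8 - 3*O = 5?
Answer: -1620/7 ≈ -231.43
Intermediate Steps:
O = 1 (O = 8/3 - ⅓*5 = 8/3 - 5/3 = 1)
R = -15
D = 8
N(C) = (8 + C)/(6 + C) (N(C) = (C + 8)/(C + 6) = (8 + C)/(6 + C))
(Q(-1*(-3)*4)*N(O))*R = ((-1*(-3)*4)*((8 + 1)/(6 + 1)))*(-15) = ((3*4)*(9/7))*(-15) = (12*((⅐)*9))*(-15) = (12*(9/7))*(-15) = (108/7)*(-15) = -1620/7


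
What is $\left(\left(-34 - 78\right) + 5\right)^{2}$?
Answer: $11449$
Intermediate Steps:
$\left(\left(-34 - 78\right) + 5\right)^{2} = \left(-112 + 5\right)^{2} = \left(-107\right)^{2} = 11449$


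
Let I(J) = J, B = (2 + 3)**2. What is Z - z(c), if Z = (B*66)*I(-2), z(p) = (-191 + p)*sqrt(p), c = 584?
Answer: -3300 - 786*sqrt(146) ≈ -12797.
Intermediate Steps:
B = 25 (B = 5**2 = 25)
z(p) = sqrt(p)*(-191 + p)
Z = -3300 (Z = (25*66)*(-2) = 1650*(-2) = -3300)
Z - z(c) = -3300 - sqrt(584)*(-191 + 584) = -3300 - 2*sqrt(146)*393 = -3300 - 786*sqrt(146)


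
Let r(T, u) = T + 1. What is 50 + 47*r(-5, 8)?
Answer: -138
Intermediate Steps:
r(T, u) = 1 + T
50 + 47*r(-5, 8) = 50 + 47*(1 - 5) = 50 + 47*(-4) = 50 - 188 = -138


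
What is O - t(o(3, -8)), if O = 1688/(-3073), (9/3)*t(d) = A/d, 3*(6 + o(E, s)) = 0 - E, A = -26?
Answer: -2354/1317 ≈ -1.7874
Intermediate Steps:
o(E, s) = -6 - E/3 (o(E, s) = -6 + (0 - E)/3 = -6 + (-E)/3 = -6 - E/3)
t(d) = -26/(3*d) (t(d) = (-26/d)/3 = -26/(3*d))
O = -1688/3073 (O = 1688*(-1/3073) = -1688/3073 ≈ -0.54930)
O - t(o(3, -8)) = -1688/3073 - (-26)/(3*(-6 - ⅓*3)) = -1688/3073 - (-26)/(3*(-6 - 1)) = -1688/3073 - (-26)/(3*(-7)) = -1688/3073 - (-26)*(-1)/(3*7) = -1688/3073 - 1*26/21 = -1688/3073 - 26/21 = -2354/1317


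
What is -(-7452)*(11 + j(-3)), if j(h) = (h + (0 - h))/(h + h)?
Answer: 81972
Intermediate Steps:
j(h) = 0 (j(h) = (h - h)/((2*h)) = 0*(1/(2*h)) = 0)
-(-7452)*(11 + j(-3)) = -(-7452)*(11 + 0) = -(-7452)*11 = -1863*(-44) = 81972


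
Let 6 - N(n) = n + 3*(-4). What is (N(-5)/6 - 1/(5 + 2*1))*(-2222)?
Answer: -172205/21 ≈ -8200.2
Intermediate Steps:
N(n) = 18 - n (N(n) = 6 - (n + 3*(-4)) = 6 - (n - 12) = 6 - (-12 + n) = 6 + (12 - n) = 18 - n)
(N(-5)/6 - 1/(5 + 2*1))*(-2222) = ((18 - 1*(-5))/6 - 1/(5 + 2*1))*(-2222) = ((18 + 5)*(⅙) - 1/(5 + 2))*(-2222) = (23*(⅙) - 1/7)*(-2222) = (23/6 - 1*⅐)*(-2222) = (23/6 - ⅐)*(-2222) = (155/42)*(-2222) = -172205/21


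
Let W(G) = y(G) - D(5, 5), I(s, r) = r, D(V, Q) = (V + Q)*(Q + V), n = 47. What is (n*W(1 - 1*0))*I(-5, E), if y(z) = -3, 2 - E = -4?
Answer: -29046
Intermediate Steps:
E = 6 (E = 2 - 1*(-4) = 2 + 4 = 6)
D(V, Q) = (Q + V)² (D(V, Q) = (Q + V)*(Q + V) = (Q + V)²)
W(G) = -103 (W(G) = -3 - (5 + 5)² = -3 - 1*10² = -3 - 1*100 = -3 - 100 = -103)
(n*W(1 - 1*0))*I(-5, E) = (47*(-103))*6 = -4841*6 = -29046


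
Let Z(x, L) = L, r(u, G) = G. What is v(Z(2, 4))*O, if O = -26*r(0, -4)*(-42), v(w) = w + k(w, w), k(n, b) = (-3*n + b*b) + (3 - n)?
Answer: -30576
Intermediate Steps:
k(n, b) = 3 + b**2 - 4*n (k(n, b) = (-3*n + b**2) + (3 - n) = (b**2 - 3*n) + (3 - n) = 3 + b**2 - 4*n)
v(w) = 3 + w**2 - 3*w (v(w) = w + (3 + w**2 - 4*w) = 3 + w**2 - 3*w)
O = -4368 (O = -26*(-4)*(-42) = 104*(-42) = -4368)
v(Z(2, 4))*O = (3 + 4**2 - 3*4)*(-4368) = (3 + 16 - 12)*(-4368) = 7*(-4368) = -30576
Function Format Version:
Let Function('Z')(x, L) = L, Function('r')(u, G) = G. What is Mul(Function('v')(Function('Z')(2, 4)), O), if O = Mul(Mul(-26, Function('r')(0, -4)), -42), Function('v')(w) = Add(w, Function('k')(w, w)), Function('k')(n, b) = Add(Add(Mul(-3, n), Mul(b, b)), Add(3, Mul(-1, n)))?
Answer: -30576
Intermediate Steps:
Function('k')(n, b) = Add(3, Pow(b, 2), Mul(-4, n)) (Function('k')(n, b) = Add(Add(Mul(-3, n), Pow(b, 2)), Add(3, Mul(-1, n))) = Add(Add(Pow(b, 2), Mul(-3, n)), Add(3, Mul(-1, n))) = Add(3, Pow(b, 2), Mul(-4, n)))
Function('v')(w) = Add(3, Pow(w, 2), Mul(-3, w)) (Function('v')(w) = Add(w, Add(3, Pow(w, 2), Mul(-4, w))) = Add(3, Pow(w, 2), Mul(-3, w)))
O = -4368 (O = Mul(Mul(-26, -4), -42) = Mul(104, -42) = -4368)
Mul(Function('v')(Function('Z')(2, 4)), O) = Mul(Add(3, Pow(4, 2), Mul(-3, 4)), -4368) = Mul(Add(3, 16, -12), -4368) = Mul(7, -4368) = -30576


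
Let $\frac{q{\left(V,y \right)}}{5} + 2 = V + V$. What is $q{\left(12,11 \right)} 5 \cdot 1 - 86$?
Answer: $464$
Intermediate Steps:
$q{\left(V,y \right)} = -10 + 10 V$ ($q{\left(V,y \right)} = -10 + 5 \left(V + V\right) = -10 + 5 \cdot 2 V = -10 + 10 V$)
$q{\left(12,11 \right)} 5 \cdot 1 - 86 = \left(-10 + 10 \cdot 12\right) 5 \cdot 1 - 86 = \left(-10 + 120\right) 5 - 86 = 110 \cdot 5 - 86 = 550 - 86 = 464$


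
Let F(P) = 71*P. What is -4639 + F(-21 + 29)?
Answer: -4071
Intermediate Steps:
-4639 + F(-21 + 29) = -4639 + 71*(-21 + 29) = -4639 + 71*8 = -4639 + 568 = -4071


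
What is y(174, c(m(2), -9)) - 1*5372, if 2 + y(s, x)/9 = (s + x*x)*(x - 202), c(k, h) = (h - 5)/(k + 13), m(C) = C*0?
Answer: -715185350/2197 ≈ -3.2553e+5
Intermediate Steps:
m(C) = 0
c(k, h) = (-5 + h)/(13 + k)
y(s, x) = -18 + 9*(-202 + x)*(s + x²) (y(s, x) = -18 + 9*((s + x*x)*(x - 202)) = -18 + 9*((s + x²)*(-202 + x)) = -18 + 9*((-202 + x)*(s + x²)) = -18 + 9*(-202 + x)*(s + x²))
y(174, c(m(2), -9)) - 1*5372 = (-18 - 1818*174 - 1818*(-5 - 9)²/(13 + 0)² + 9*((-5 - 9)/(13 + 0))³ + 9*174*((-5 - 9)/(13 + 0))) - 1*5372 = (-18 - 316332 - 1818*(-14/13)² + 9*(-14/13)³ + 9*174*(-14/13)) - 5372 = (-18 - 316332 - 1818*196/169 + 9*(-2744/2197) - 21924/13) - 5372 = (-18 - 316332 - 356328/169 - 24696/2197 - 21924/13) - 5372 = -703383066/2197 - 5372 = -715185350/2197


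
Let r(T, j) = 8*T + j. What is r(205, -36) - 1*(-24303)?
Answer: 25907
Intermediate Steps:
r(T, j) = j + 8*T
r(205, -36) - 1*(-24303) = (-36 + 8*205) - 1*(-24303) = (-36 + 1640) + 24303 = 1604 + 24303 = 25907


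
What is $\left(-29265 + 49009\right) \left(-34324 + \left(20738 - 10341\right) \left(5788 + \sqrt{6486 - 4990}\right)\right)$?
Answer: $1187473500928 + 410556736 \sqrt{374} \approx 1.1954 \cdot 10^{12}$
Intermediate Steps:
$\left(-29265 + 49009\right) \left(-34324 + \left(20738 - 10341\right) \left(5788 + \sqrt{6486 - 4990}\right)\right) = 19744 \left(-34324 + 10397 \left(5788 + \sqrt{1496}\right)\right) = 19744 \left(-34324 + 10397 \left(5788 + 2 \sqrt{374}\right)\right) = 19744 \left(-34324 + \left(60177836 + 20794 \sqrt{374}\right)\right) = 19744 \left(60143512 + 20794 \sqrt{374}\right) = 1187473500928 + 410556736 \sqrt{374}$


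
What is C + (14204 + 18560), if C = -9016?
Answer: 23748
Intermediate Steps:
C + (14204 + 18560) = -9016 + (14204 + 18560) = -9016 + 32764 = 23748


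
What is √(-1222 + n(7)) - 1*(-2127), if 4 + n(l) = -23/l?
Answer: 2127 + I*√60235/7 ≈ 2127.0 + 35.061*I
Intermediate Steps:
n(l) = -4 - 23/l
√(-1222 + n(7)) - 1*(-2127) = √(-1222 + (-4 - 23/7)) - 1*(-2127) = √(-1222 + (-4 - 23*⅐)) + 2127 = √(-1222 + (-4 - 23/7)) + 2127 = √(-1222 - 51/7) + 2127 = √(-8605/7) + 2127 = I*√60235/7 + 2127 = 2127 + I*√60235/7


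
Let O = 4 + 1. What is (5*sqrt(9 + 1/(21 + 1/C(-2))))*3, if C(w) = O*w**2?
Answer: 15*sqrt(1603589)/421 ≈ 45.119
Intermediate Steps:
O = 5
C(w) = 5*w**2
(5*sqrt(9 + 1/(21 + 1/C(-2))))*3 = (5*sqrt(9 + 1/(21 + 1/(5*(-2)**2))))*3 = (5*sqrt(9 + 1/(21 + 1/(5*4))))*3 = (5*sqrt(9 + 1/(21 + 1/20)))*3 = (5*sqrt(9 + 1/(421/20)))*3 = (5*sqrt(9 + 20/421))*3 = (5*sqrt(3809/421))*3 = (5*(sqrt(1603589)/421))*3 = (5*sqrt(1603589)/421)*3 = 15*sqrt(1603589)/421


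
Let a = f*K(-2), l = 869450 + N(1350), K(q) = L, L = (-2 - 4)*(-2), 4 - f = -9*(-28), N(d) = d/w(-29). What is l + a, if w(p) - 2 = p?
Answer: 866424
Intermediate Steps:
w(p) = 2 + p
N(d) = -d/27 (N(d) = d/(2 - 29) = d/(-27) = d*(-1/27) = -d/27)
f = -248 (f = 4 - (-9)*(-28) = 4 - 1*252 = 4 - 252 = -248)
L = 12 (L = -6*(-2) = 12)
K(q) = 12
l = 869400 (l = 869450 - 1/27*1350 = 869450 - 50 = 869400)
a = -2976 (a = -248*12 = -2976)
l + a = 869400 - 2976 = 866424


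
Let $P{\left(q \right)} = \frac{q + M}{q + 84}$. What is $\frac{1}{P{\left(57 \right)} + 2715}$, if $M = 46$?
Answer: $\frac{141}{382918} \approx 0.00036822$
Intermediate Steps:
$P{\left(q \right)} = \frac{46 + q}{84 + q}$ ($P{\left(q \right)} = \frac{q + 46}{q + 84} = \frac{46 + q}{84 + q}$)
$\frac{1}{P{\left(57 \right)} + 2715} = \frac{1}{\frac{46 + 57}{84 + 57} + 2715} = \frac{1}{\frac{1}{141} \cdot 103 + 2715} = \frac{1}{\frac{103}{141} + 2715} = \frac{1}{\frac{382918}{141}} = \frac{141}{382918}$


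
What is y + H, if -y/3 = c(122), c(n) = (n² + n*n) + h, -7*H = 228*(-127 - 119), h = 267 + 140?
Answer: -577587/7 ≈ -82512.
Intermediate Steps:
h = 407
H = 56088/7 (H = -228*(-127 - 119)/7 = -228*(-246)/7 = -⅐*(-56088) = 56088/7 ≈ 8012.6)
c(n) = 407 + 2*n² (c(n) = (n² + n*n) + 407 = (n² + n²) + 407 = 2*n² + 407 = 407 + 2*n²)
y = -90525 (y = -3*(407 + 2*122²) = -3*(407 + 2*14884) = -3*(407 + 29768) = -3*30175 = -90525)
y + H = -90525 + 56088/7 = -577587/7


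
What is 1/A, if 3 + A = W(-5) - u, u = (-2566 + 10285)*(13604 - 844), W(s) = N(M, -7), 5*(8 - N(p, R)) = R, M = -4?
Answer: -5/492472168 ≈ -1.0153e-8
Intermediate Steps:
N(p, R) = 8 - R/5
W(s) = 47/5 (W(s) = 8 - ⅕*(-7) = 8 + 7/5 = 47/5)
u = 98494440 (u = 7719*12760 = 98494440)
A = -492472168/5 (A = -3 + (47/5 - 1*98494440) = -3 + (47/5 - 98494440) = -3 - 492472153/5 = -492472168/5 ≈ -9.8494e+7)
1/A = 1/(-492472168/5) = -5/492472168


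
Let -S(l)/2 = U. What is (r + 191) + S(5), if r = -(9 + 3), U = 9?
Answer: 161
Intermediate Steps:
r = -12 (r = -1*12 = -12)
S(l) = -18 (S(l) = -2*9 = -18)
(r + 191) + S(5) = (-12 + 191) - 18 = 179 - 18 = 161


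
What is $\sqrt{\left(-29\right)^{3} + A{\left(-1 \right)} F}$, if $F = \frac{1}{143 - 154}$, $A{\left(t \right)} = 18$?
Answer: $\frac{i \sqrt{2951267}}{11} \approx 156.18 i$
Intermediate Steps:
$F = - \frac{1}{11}$ ($F = \frac{1}{-11} = - \frac{1}{11} \approx -0.090909$)
$\sqrt{\left(-29\right)^{3} + A{\left(-1 \right)} F} = \sqrt{\left(-29\right)^{3} + 18 \left(- \frac{1}{11}\right)} = \sqrt{-24389 - \frac{18}{11}} = \sqrt{- \frac{268297}{11}} = \frac{i \sqrt{2951267}}{11}$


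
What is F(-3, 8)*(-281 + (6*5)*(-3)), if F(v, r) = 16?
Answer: -5936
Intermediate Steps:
F(-3, 8)*(-281 + (6*5)*(-3)) = 16*(-281 + (6*5)*(-3)) = 16*(-281 + 30*(-3)) = 16*(-281 - 90) = 16*(-371) = -5936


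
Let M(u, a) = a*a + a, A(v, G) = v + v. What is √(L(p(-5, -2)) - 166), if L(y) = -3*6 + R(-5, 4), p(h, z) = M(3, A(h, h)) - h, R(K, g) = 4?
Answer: 6*I*√5 ≈ 13.416*I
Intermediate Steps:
A(v, G) = 2*v
M(u, a) = a + a² (M(u, a) = a² + a = a + a²)
p(h, z) = -h + 2*h*(1 + 2*h) (p(h, z) = (2*h)*(1 + 2*h) - h = 2*h*(1 + 2*h) - h = -h + 2*h*(1 + 2*h))
L(y) = -14 (L(y) = -3*6 + 4 = -18 + 4 = -14)
√(L(p(-5, -2)) - 166) = √(-14 - 166) = √(-180) = 6*I*√5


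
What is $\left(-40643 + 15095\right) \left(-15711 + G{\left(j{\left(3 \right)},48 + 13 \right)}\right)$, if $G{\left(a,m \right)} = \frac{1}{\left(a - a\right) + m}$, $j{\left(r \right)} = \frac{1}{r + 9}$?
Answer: $\frac{24484436760}{61} \approx 4.0138 \cdot 10^{8}$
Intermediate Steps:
$j{\left(r \right)} = \frac{1}{9 + r}$
$G{\left(a,m \right)} = \frac{1}{m}$ ($G{\left(a,m \right)} = \frac{1}{0 + m} = \frac{1}{m}$)
$\left(-40643 + 15095\right) \left(-15711 + G{\left(j{\left(3 \right)},48 + 13 \right)}\right) = \left(-40643 + 15095\right) \left(-15711 + \frac{1}{48 + 13}\right) = - 25548 \left(-15711 + \frac{1}{61}\right) = \left(-25548\right) \left(- \frac{958370}{61}\right) = \frac{24484436760}{61}$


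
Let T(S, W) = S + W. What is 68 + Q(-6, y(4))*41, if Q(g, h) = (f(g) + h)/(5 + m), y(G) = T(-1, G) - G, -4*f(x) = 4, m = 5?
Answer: 299/5 ≈ 59.800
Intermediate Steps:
f(x) = -1 (f(x) = -¼*4 = -1)
y(G) = -1 (y(G) = (-1 + G) - G = -1)
Q(g, h) = -⅒ + h/10 (Q(g, h) = (-1 + h)/(5 + 5) = (-1 + h)/10 = (-1 + h)*(⅒) = -⅒ + h/10)
68 + Q(-6, y(4))*41 = 68 + (-⅒ + (⅒)*(-1))*41 = 68 + (-⅒ - ⅒)*41 = 68 - ⅕*41 = 68 - 41/5 = 299/5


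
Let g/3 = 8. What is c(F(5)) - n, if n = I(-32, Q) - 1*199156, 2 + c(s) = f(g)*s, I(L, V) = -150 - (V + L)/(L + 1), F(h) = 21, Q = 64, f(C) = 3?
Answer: 6180345/31 ≈ 1.9937e+5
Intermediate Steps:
g = 24 (g = 3*8 = 24)
I(L, V) = -150 - (L + V)/(1 + L)
c(s) = -2 + 3*s
n = -6178454/31 (n = (-150 - 1*64 - 151*(-32))/(1 - 32) - 1*199156 = (-150 - 64 + 4832)/(-31) - 199156 = -1/31*4618 - 199156 = -4618/31 - 199156 = -6178454/31 ≈ -1.9931e+5)
c(F(5)) - n = (-2 + 3*21) - 1*(-6178454/31) = (-2 + 63) + 6178454/31 = 61 + 6178454/31 = 6180345/31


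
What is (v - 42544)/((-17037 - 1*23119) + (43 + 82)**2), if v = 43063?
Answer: -173/8177 ≈ -0.021157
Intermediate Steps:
(v - 42544)/((-17037 - 1*23119) + (43 + 82)**2) = (43063 - 42544)/((-17037 - 1*23119) + (43 + 82)**2) = 519/((-17037 - 23119) + 125**2) = 519/(-40156 + 15625) = 519/(-24531) = 519*(-1/24531) = -173/8177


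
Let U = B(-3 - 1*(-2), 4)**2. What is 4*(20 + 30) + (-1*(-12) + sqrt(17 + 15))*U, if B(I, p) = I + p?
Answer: 308 + 36*sqrt(2) ≈ 358.91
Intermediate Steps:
U = 9 (U = ((-3 - 1*(-2)) + 4)**2 = ((-3 + 2) + 4)**2 = (-1 + 4)**2 = 3**2 = 9)
4*(20 + 30) + (-1*(-12) + sqrt(17 + 15))*U = 4*(20 + 30) + (-1*(-12) + sqrt(17 + 15))*9 = 4*50 + (12 + sqrt(32))*9 = 200 + (12 + 4*sqrt(2))*9 = 200 + (108 + 36*sqrt(2)) = 308 + 36*sqrt(2)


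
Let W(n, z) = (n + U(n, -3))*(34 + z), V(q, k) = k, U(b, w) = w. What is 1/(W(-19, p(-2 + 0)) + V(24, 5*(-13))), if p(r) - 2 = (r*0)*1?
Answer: -1/857 ≈ -0.0011669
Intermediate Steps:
p(r) = 2 (p(r) = 2 + (r*0)*1 = 2 + 0*1 = 2 + 0 = 2)
W(n, z) = (-3 + n)*(34 + z) (W(n, z) = (n - 3)*(34 + z) = (-3 + n)*(34 + z))
1/(W(-19, p(-2 + 0)) + V(24, 5*(-13))) = 1/((-102 - 3*2 + 34*(-19) - 19*2) + 5*(-13)) = 1/((-102 - 6 - 646 - 38) - 65) = 1/(-792 - 65) = 1/(-857) = -1/857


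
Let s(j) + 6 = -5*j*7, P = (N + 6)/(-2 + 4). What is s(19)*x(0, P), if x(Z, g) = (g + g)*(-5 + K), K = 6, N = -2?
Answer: -2684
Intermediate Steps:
P = 2 (P = (-2 + 6)/(-2 + 4) = 4/2 = 4*(½) = 2)
x(Z, g) = 2*g (x(Z, g) = (g + g)*(-5 + 6) = (2*g)*1 = 2*g)
s(j) = -6 - 35*j (s(j) = -6 - 5*j*7 = -6 - 35*j)
s(19)*x(0, P) = (-6 - 35*19)*(2*2) = (-6 - 665)*4 = -671*4 = -2684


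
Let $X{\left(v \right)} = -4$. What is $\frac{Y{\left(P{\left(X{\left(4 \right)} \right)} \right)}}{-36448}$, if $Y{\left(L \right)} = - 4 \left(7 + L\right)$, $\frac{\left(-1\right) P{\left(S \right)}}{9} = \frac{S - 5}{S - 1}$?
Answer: $- \frac{23}{22780} \approx -0.0010097$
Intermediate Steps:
$P{\left(S \right)} = - \frac{9 \left(-5 + S\right)}{-1 + S}$ ($P{\left(S \right)} = - 9 \frac{S - 5}{S - 1} = - 9 \frac{-5 + S}{-1 + S} = - \frac{9 \left(-5 + S\right)}{-1 + S}$)
$Y{\left(L \right)} = -28 - 4 L$
$\frac{Y{\left(P{\left(X{\left(4 \right)} \right)} \right)}}{-36448} = \frac{-28 - 4 \frac{9 \left(5 - -4\right)}{-1 - 4}}{-36448} = \left(-28 - 4 \frac{9 \left(5 + 4\right)}{-5}\right) \left(- \frac{1}{36448}\right) = \left(-28 - 4 \cdot 9 \left(- \frac{1}{5}\right) 9\right) \left(- \frac{1}{36448}\right) = \left(-28 - - \frac{324}{5}\right) \left(- \frac{1}{36448}\right) = \left(-28 + \frac{324}{5}\right) \left(- \frac{1}{36448}\right) = \frac{184}{5} \left(- \frac{1}{36448}\right) = - \frac{23}{22780}$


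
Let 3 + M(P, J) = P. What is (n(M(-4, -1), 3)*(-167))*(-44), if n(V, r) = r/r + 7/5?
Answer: 88176/5 ≈ 17635.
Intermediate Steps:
M(P, J) = -3 + P
n(V, r) = 12/5 (n(V, r) = 1 + 7*(1/5) = 1 + 7/5 = 12/5)
(n(M(-4, -1), 3)*(-167))*(-44) = ((12/5)*(-167))*(-44) = -2004/5*(-44) = 88176/5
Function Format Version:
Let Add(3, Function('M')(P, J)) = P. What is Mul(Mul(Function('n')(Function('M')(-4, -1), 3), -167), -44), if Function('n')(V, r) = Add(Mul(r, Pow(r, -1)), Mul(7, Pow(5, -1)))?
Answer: Rational(88176, 5) ≈ 17635.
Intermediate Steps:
Function('M')(P, J) = Add(-3, P)
Function('n')(V, r) = Rational(12, 5) (Function('n')(V, r) = Add(1, Mul(7, Rational(1, 5))) = Add(1, Rational(7, 5)) = Rational(12, 5))
Mul(Mul(Function('n')(Function('M')(-4, -1), 3), -167), -44) = Mul(Mul(Rational(12, 5), -167), -44) = Mul(Rational(-2004, 5), -44) = Rational(88176, 5)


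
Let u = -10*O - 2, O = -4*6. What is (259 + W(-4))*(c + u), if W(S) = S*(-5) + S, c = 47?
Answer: 78375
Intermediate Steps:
O = -24
W(S) = -4*S (W(S) = -5*S + S = -4*S)
u = 238 (u = -10*(-24) - 2 = 240 - 2 = 238)
(259 + W(-4))*(c + u) = (259 - 4*(-4))*(47 + 238) = (259 + 16)*285 = 275*285 = 78375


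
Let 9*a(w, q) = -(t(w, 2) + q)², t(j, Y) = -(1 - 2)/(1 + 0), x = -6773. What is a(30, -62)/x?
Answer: 3721/60957 ≈ 0.061043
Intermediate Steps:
t(j, Y) = 1 (t(j, Y) = -(-1)/1 = -(-1) = -1*(-1) = 1)
a(w, q) = -(1 + q)²/9 (a(w, q) = (-(1 + q)²)/9 = -(1 + q)²/9)
a(30, -62)/x = -(1 - 62)²/9/(-6773) = -⅑*(-61)²*(-1/6773) = -⅑*3721*(-1/6773) = -3721/9*(-1/6773) = 3721/60957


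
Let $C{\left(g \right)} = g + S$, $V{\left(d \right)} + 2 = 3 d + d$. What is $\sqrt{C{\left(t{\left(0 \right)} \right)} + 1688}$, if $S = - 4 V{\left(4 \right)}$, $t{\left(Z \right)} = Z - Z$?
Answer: $4 \sqrt{102} \approx 40.398$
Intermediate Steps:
$t{\left(Z \right)} = 0$
$V{\left(d \right)} = -2 + 4 d$ ($V{\left(d \right)} = -2 + \left(3 d + d\right) = -2 + 4 d$)
$S = -56$ ($S = - 4 \left(-2 + 4 \cdot 4\right) = - 4 \left(-2 + 16\right) = \left(-4\right) 14 = -56$)
$C{\left(g \right)} = -56 + g$ ($C{\left(g \right)} = g - 56 = -56 + g$)
$\sqrt{C{\left(t{\left(0 \right)} \right)} + 1688} = \sqrt{\left(-56 + 0\right) + 1688} = \sqrt{-56 + 1688} = \sqrt{1632} = 4 \sqrt{102}$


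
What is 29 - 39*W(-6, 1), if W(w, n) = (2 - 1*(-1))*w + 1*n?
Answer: 692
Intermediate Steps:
W(w, n) = n + 3*w (W(w, n) = (2 + 1)*w + n = 3*w + n = n + 3*w)
29 - 39*W(-6, 1) = 29 - 39*(1 + 3*(-6)) = 29 - 39*(1 - 18) = 29 - 39*(-17) = 29 + 663 = 692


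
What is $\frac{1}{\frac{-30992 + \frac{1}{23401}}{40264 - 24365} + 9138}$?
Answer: $\frac{372052499}{3399090492071} \approx 0.00010946$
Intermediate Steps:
$\frac{1}{\frac{-30992 + \frac{1}{23401}}{40264 - 24365} + 9138} = \frac{1}{\frac{-30992 + \frac{1}{23401}}{15899} + 9138} = \frac{1}{\left(- \frac{725243791}{23401}\right) \frac{1}{15899} + 9138} = \frac{1}{- \frac{725243791}{372052499} + 9138} = \frac{1}{\frac{3399090492071}{372052499}} = \frac{372052499}{3399090492071}$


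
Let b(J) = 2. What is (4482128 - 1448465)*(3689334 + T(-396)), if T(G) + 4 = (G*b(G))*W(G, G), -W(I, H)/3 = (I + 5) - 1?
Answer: 8366654466894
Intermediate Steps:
W(I, H) = -12 - 3*I (W(I, H) = -3*((I + 5) - 1) = -3*((5 + I) - 1) = -3*(4 + I) = -12 - 3*I)
T(G) = -4 + 2*G*(-12 - 3*G) (T(G) = -4 + (G*2)*(-12 - 3*G) = -4 + (2*G)*(-12 - 3*G) = -4 + 2*G*(-12 - 3*G))
(4482128 - 1448465)*(3689334 + T(-396)) = (4482128 - 1448465)*(3689334 + (-4 - 6*(-396)*(4 - 396))) = 3033663*(3689334 + (-4 - 6*(-396)*(-392))) = 3033663*(3689334 + (-4 - 931392)) = 3033663*(3689334 - 931396) = 3033663*2757938 = 8366654466894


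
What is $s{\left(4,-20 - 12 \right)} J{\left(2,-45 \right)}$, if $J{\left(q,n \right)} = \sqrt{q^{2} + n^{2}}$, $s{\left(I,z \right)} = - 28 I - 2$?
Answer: $- 114 \sqrt{2029} \approx -5135.1$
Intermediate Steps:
$s{\left(I,z \right)} = -2 - 28 I$
$J{\left(q,n \right)} = \sqrt{n^{2} + q^{2}}$
$s{\left(4,-20 - 12 \right)} J{\left(2,-45 \right)} = \left(-2 - 112\right) \sqrt{\left(-45\right)^{2} + 2^{2}} = \left(-2 - 112\right) \sqrt{2025 + 4} = - 114 \sqrt{2029}$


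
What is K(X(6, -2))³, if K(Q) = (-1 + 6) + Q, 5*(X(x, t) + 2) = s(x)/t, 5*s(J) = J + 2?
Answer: 357911/15625 ≈ 22.906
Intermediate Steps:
s(J) = ⅖ + J/5 (s(J) = (J + 2)/5 = (2 + J)/5 = ⅖ + J/5)
X(x, t) = -2 + (⅖ + x/5)/(5*t) (X(x, t) = -2 + ((⅖ + x/5)/t)/5 = -2 + (⅖ + x/5)/(5*t))
K(Q) = 5 + Q
K(X(6, -2))³ = (5 + (1/25)*(2 + 6 - 50*(-2))/(-2))³ = (5 + (1/25)*(-½)*(2 + 6 + 100))³ = (5 + (1/25)*(-½)*108)³ = (5 - 54/25)³ = (71/25)³ = 357911/15625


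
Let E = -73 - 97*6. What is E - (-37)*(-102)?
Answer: -4429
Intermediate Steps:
E = -655 (E = -73 - 582 = -655)
E - (-37)*(-102) = -655 - (-37)*(-102) = -655 - 1*3774 = -655 - 3774 = -4429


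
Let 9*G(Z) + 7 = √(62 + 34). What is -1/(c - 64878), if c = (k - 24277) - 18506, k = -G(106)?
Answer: 4360239/469424299634 - 9*√6/234712149817 ≈ 9.2884e-6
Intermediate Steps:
G(Z) = -7/9 + 4*√6/9 (G(Z) = -7/9 + √(62 + 34)/9 = -7/9 + √96/9 = -7/9 + (4*√6)/9 = -7/9 + 4*√6/9)
k = 7/9 - 4*√6/9 (k = -(-7/9 + 4*√6/9) = 7/9 - 4*√6/9 ≈ -0.31088)
c = -385040/9 - 4*√6/9 (c = ((7/9 - 4*√6/9) - 24277) - 18506 = (-218486/9 - 4*√6/9) - 18506 = -385040/9 - 4*√6/9 ≈ -42783.)
-1/(c - 64878) = -1/((-385040/9 - 4*√6/9) - 64878) = -1/(-968942/9 - 4*√6/9)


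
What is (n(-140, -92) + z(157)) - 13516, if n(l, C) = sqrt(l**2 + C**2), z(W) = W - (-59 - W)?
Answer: -13143 + 4*sqrt(1754) ≈ -12975.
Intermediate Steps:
z(W) = 59 + 2*W (z(W) = W + (59 + W) = 59 + 2*W)
n(l, C) = sqrt(C**2 + l**2)
(n(-140, -92) + z(157)) - 13516 = (sqrt((-92)**2 + (-140)**2) + (59 + 2*157)) - 13516 = (sqrt(8464 + 19600) + (59 + 314)) - 13516 = (sqrt(28064) + 373) - 13516 = (4*sqrt(1754) + 373) - 13516 = (373 + 4*sqrt(1754)) - 13516 = -13143 + 4*sqrt(1754)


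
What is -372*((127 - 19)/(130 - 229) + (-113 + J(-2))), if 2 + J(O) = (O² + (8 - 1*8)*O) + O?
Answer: 466860/11 ≈ 42442.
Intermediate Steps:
J(O) = -2 + O + O² (J(O) = -2 + ((O² + (8 - 1*8)*O) + O) = -2 + ((O² + (8 - 8)*O) + O) = -2 + ((O² + 0*O) + O) = -2 + ((O² + 0) + O) = -2 + (O² + O) = -2 + (O + O²) = -2 + O + O²)
-372*((127 - 19)/(130 - 229) + (-113 + J(-2))) = -372*((127 - 19)/(130 - 229) + (-113 + (-2 - 2 + (-2)²))) = -372*(108/(-99) + (-113 + (-2 - 2 + 4))) = -372*(108*(-1/99) + (-113 + 0)) = -372*(-12/11 - 113) = -372*(-1255/11) = 466860/11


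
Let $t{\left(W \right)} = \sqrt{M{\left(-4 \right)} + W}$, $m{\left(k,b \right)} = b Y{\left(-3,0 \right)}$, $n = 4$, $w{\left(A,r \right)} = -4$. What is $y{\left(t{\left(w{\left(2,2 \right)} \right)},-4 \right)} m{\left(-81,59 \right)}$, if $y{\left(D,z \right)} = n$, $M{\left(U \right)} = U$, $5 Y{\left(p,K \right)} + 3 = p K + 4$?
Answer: $\frac{236}{5} \approx 47.2$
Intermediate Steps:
$Y{\left(p,K \right)} = \frac{1}{5} + \frac{K p}{5}$ ($Y{\left(p,K \right)} = - \frac{3}{5} + \frac{p K + 4}{5} = - \frac{3}{5} + \frac{K p + 4}{5} = - \frac{3}{5} + \frac{4 + K p}{5} = - \frac{3}{5} + \left(\frac{4}{5} + \frac{K p}{5}\right) = \frac{1}{5} + \frac{K p}{5}$)
$m{\left(k,b \right)} = \frac{b}{5}$ ($m{\left(k,b \right)} = b \left(\frac{1}{5} + \frac{1}{5} \cdot 0 \left(-3\right)\right) = b \left(\frac{1}{5} + 0\right) = b \frac{1}{5} = \frac{b}{5}$)
$t{\left(W \right)} = \sqrt{-4 + W}$
$y{\left(D,z \right)} = 4$
$y{\left(t{\left(w{\left(2,2 \right)} \right)},-4 \right)} m{\left(-81,59 \right)} = 4 \cdot \frac{1}{5} \cdot 59 = 4 \cdot \frac{59}{5} = \frac{236}{5}$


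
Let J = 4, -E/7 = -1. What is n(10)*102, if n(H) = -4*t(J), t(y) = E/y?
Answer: -714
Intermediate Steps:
E = 7 (E = -7*(-1) = 7)
t(y) = 7/y
n(H) = -7 (n(H) = -28/4 = -4*7/4 = -7)
n(10)*102 = -7*102 = -714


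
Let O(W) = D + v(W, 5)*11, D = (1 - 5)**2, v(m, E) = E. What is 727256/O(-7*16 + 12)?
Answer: 727256/71 ≈ 10243.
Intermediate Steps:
D = 16 (D = (-4)**2 = 16)
O(W) = 71 (O(W) = 16 + 5*11 = 16 + 55 = 71)
727256/O(-7*16 + 12) = 727256/71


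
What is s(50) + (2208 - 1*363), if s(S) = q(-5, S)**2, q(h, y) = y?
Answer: 4345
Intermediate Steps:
s(S) = S**2
s(50) + (2208 - 1*363) = 50**2 + (2208 - 1*363) = 2500 + (2208 - 363) = 2500 + 1845 = 4345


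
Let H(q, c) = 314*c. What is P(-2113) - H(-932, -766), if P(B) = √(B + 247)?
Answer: 240524 + I*√1866 ≈ 2.4052e+5 + 43.197*I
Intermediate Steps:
P(B) = √(247 + B)
P(-2113) - H(-932, -766) = √(247 - 2113) - 314*(-766) = √(-1866) - 1*(-240524) = I*√1866 + 240524 = 240524 + I*√1866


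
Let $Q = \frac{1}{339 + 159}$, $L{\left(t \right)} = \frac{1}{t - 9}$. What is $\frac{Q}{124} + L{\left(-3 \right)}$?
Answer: $- \frac{1715}{20584} \approx -0.083317$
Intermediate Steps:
$L{\left(t \right)} = \frac{1}{-9 + t}$
$Q = \frac{1}{498} \approx 0.002008$
$\frac{Q}{124} + L{\left(-3 \right)} = \frac{1}{498 \cdot 124} + \frac{1}{-9 - 3} = \frac{1}{498} \cdot \frac{1}{124} + \frac{1}{-12} = \frac{1}{61752} - \frac{1}{12} = - \frac{1715}{20584}$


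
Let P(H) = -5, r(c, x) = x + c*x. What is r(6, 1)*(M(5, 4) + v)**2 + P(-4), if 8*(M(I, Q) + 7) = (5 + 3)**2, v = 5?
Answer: 247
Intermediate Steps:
M(I, Q) = 1 (M(I, Q) = -7 + (5 + 3)**2/8 = -7 + (1/8)*8**2 = -7 + (1/8)*64 = -7 + 8 = 1)
r(6, 1)*(M(5, 4) + v)**2 + P(-4) = (1*(1 + 6))*(1 + 5)**2 - 5 = (1*7)*6**2 - 5 = 7*36 - 5 = 252 - 5 = 247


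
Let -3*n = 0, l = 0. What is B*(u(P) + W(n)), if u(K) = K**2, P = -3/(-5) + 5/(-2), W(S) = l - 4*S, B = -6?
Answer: -1083/50 ≈ -21.660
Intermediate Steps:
n = 0 (n = -1/3*0 = 0)
W(S) = -4*S (W(S) = 0 - 4*S = -4*S)
P = -19/10 (P = -3*(-1/5) + 5*(-1/2) = 3/5 - 5/2 = -19/10 ≈ -1.9000)
B*(u(P) + W(n)) = -6*((-19/10)**2 - 4*0) = -6*(361/100 + 0) = -6*361/100 = -1083/50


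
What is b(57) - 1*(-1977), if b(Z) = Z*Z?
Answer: 5226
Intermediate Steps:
b(Z) = Z²
b(57) - 1*(-1977) = 57² - 1*(-1977) = 3249 + 1977 = 5226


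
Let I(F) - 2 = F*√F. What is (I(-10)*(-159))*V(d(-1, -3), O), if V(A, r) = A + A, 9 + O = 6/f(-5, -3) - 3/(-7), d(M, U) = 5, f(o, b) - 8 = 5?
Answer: -3180 + 15900*I*√10 ≈ -3180.0 + 50280.0*I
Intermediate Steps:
f(o, b) = 13 (f(o, b) = 8 + 5 = 13)
I(F) = 2 + F^(3/2) (I(F) = 2 + F*√F = 2 + F^(3/2))
O = -738/91 (O = -9 + (6/13 - 3/(-7)) = -9 + (6*(1/13) - 3*(-⅐)) = -9 + (6/13 + 3/7) = -9 + 81/91 = -738/91 ≈ -8.1099)
V(A, r) = 2*A
(I(-10)*(-159))*V(d(-1, -3), O) = ((2 + (-10)^(3/2))*(-159))*(2*5) = ((2 - 10*I*√10)*(-159))*10 = (-318 + 1590*I*√10)*10 = -3180 + 15900*I*√10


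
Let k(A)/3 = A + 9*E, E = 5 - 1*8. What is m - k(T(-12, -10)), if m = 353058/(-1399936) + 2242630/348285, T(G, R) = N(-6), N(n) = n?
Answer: 5128666793239/48757670976 ≈ 105.19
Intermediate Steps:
E = -3 (E = 5 - 8 = -3)
T(G, R) = -6
m = 301657366615/48757670976 (m = 353058*(-1/1399936) + 2242630*(1/348285) = -176529/699968 + 448526/69657 = 301657366615/48757670976 ≈ 6.1869)
k(A) = -81 + 3*A (k(A) = 3*(A + 9*(-3)) = 3*(A - 27) = 3*(-27 + A) = -81 + 3*A)
m - k(T(-12, -10)) = 301657366615/48757670976 - (-81 + 3*(-6)) = 301657366615/48757670976 - (-81 - 18) = 301657366615/48757670976 - 1*(-99) = 301657366615/48757670976 + 99 = 5128666793239/48757670976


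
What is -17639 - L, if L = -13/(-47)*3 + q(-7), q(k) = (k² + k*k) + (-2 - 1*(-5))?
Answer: -833819/47 ≈ -17741.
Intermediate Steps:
q(k) = 3 + 2*k² (q(k) = (k² + k²) + (-2 + 5) = 2*k² + 3 = 3 + 2*k²)
L = 4786/47 (L = -13/(-47)*3 + (3 + 2*(-7)²) = -13*(-1/47)*3 + (3 + 2*49) = (13/47)*3 + (3 + 98) = 39/47 + 101 = 4786/47 ≈ 101.83)
-17639 - L = -17639 - 1*4786/47 = -17639 - 4786/47 = -833819/47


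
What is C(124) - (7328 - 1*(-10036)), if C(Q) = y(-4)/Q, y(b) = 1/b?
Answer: -8612545/496 ≈ -17364.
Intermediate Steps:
C(Q) = -1/(4*Q) (C(Q) = 1/((-4)*Q) = -1/(4*Q))
C(124) - (7328 - 1*(-10036)) = -¼/124 - (7328 - 1*(-10036)) = -¼*1/124 - (7328 + 10036) = -1/496 - 1*17364 = -1/496 - 17364 = -8612545/496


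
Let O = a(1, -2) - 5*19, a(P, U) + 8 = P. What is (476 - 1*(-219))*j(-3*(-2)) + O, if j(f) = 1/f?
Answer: 83/6 ≈ 13.833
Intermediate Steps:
a(P, U) = -8 + P
O = -102 (O = (-8 + 1) - 5*19 = -7 - 95 = -102)
(476 - 1*(-219))*j(-3*(-2)) + O = (476 - 1*(-219))/((-3*(-2))) - 102 = (476 + 219)/6 - 102 = 695*(⅙) - 102 = 695/6 - 102 = 83/6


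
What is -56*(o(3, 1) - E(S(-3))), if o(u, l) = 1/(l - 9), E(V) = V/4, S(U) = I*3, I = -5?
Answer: -203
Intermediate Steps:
S(U) = -15 (S(U) = -5*3 = -15)
E(V) = V/4 (E(V) = V*(1/4) = V/4)
o(u, l) = 1/(-9 + l)
-56*(o(3, 1) - E(S(-3))) = -56*(1/(-9 + 1) - (-15)/4) = -56*(1/(-8) - 1*(-15/4)) = -56*(-1/8 + 15/4) = -56*29/8 = -203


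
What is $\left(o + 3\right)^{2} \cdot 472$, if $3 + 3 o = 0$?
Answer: $1888$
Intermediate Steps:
$o = -1$ ($o = -1 + \frac{1}{3} \cdot 0 = -1 + 0 = -1$)
$\left(o + 3\right)^{2} \cdot 472 = \left(-1 + 3\right)^{2} \cdot 472 = 2^{2} \cdot 472 = 4 \cdot 472 = 1888$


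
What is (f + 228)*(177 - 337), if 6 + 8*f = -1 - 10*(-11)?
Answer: -38540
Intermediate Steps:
f = 103/8 (f = -¾ + (-1 - 10*(-11))/8 = -¾ + (-1 + 110)/8 = -¾ + (⅛)*109 = -¾ + 109/8 = 103/8 ≈ 12.875)
(f + 228)*(177 - 337) = (103/8 + 228)*(177 - 337) = (1927/8)*(-160) = -38540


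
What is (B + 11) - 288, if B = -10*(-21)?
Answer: -67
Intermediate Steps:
B = 210
(B + 11) - 288 = (210 + 11) - 288 = 221 - 288 = -67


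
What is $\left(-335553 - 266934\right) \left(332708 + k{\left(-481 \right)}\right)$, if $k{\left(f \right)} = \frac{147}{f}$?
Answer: $- \frac{96417441181287}{481} \approx -2.0045 \cdot 10^{11}$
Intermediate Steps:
$\left(-335553 - 266934\right) \left(332708 + k{\left(-481 \right)}\right) = \left(-335553 - 266934\right) \left(332708 + \frac{147}{-481}\right) = - 602487 \left(332708 + 147 \left(- \frac{1}{481}\right)\right) = - 602487 \left(332708 - \frac{147}{481}\right) = \left(-602487\right) \frac{160032401}{481} = - \frac{96417441181287}{481}$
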